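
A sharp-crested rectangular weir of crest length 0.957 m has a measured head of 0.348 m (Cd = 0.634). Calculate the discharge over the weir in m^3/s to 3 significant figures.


Approach: apply the rectangular weir equation, Q = (2/3)*Cd*L*sqrt(2g)*H^1.5.
Q = (2/3)*0.634*0.957*sqrt(2*9.81)*0.348^1.5 = 0.368 m^3/s
Therefore the discharge over the weir = 0.368 m^3/s.


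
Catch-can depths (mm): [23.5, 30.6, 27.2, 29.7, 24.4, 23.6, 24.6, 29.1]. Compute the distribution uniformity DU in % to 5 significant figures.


Approach: apply the low-quarter distribution uniformity, DU = (mean of lowest quarter of readings / overall mean)*100.
sorted lowest 2 of 8: [23.5, 23.6] -> mean = 23.55000 mm
overall mean = 26.58750 mm
DU = (23.55000/26.58750)*100 = 88.575 %
Therefore the distribution uniformity DU = 88.575 %.


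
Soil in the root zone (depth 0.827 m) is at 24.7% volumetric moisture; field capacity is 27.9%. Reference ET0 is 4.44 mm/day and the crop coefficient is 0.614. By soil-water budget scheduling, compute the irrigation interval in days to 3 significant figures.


Approach: apply soil-water budget scheduling, SMD = (FC-theta)/100*depth*1000; ETc = ET0*Kc; interval = SMD/ETc.
Step 1 — soil moisture deficit:
  SMD = (27.9 - 24.7)/100 * 0.827 * 1000 = 26.464 mm
Step 2 — daily crop ET (ETc = ET0*Kc):
  ETc = 4.44 * 0.614 = 2.7262 mm/day
Step 3 — irrigation interval (SMD/ETc):
  interval = 26.464 / 2.7262 = 9.71 days
Therefore the irrigation interval = 9.71 days.


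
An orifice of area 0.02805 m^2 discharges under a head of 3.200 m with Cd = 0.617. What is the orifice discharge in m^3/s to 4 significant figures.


Approach: apply the orifice equation, Q = Cd*A*sqrt(2*g*h).
Q = 0.617 * 0.02805 * sqrt(2*9.81*3.200) = 0.1371 m^3/s
Therefore the orifice discharge = 0.1371 m^3/s.


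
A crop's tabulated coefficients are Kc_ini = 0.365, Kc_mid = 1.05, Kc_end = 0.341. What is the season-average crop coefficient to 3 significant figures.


Approach: apply a simple seasonal average, Kc_avg = (Kc_ini + Kc_mid + Kc_end)/3.
Kc_avg = (0.365 + 1.05 + 0.341)/3 = 0.585
Therefore the season-average crop coefficient = 0.585.


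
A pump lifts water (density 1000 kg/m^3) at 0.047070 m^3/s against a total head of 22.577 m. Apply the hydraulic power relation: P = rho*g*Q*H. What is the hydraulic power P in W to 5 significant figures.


P = 1000 * 9.81 * 0.047070 * 22.577 = 10425 W
Therefore the hydraulic power P = 10425 W.


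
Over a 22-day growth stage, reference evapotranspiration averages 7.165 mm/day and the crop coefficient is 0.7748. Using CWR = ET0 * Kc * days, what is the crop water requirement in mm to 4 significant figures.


CWR = 7.165 * 0.7748 * 22 = 122.1 mm
Therefore the crop water requirement = 122.1 mm.


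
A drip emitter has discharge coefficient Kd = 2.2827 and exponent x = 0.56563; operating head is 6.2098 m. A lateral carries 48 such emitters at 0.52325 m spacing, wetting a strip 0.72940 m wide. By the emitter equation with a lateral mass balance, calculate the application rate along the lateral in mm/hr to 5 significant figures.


Approach: apply the emitter equation with a lateral mass balance, q = Kd*h^x; Q = n*q; rate = Q/(n*spacing*width).
Step 1 — single emitter flow (q = Kd*h^x):
  q = 2.2827 * 6.2098^0.56563 = 6.412647 L/hr
Step 2 — total lateral flow: Q = 48 * 6.412647 = 307.8071 L/hr
Step 3 — wetted area: A = 48 * 0.52325 * 0.72940 = 18.31961 m^2
Step 4 — application rate: Q/A = 307.8071/18.31961 = 16.802 mm/hr
Therefore the application rate along the lateral = 16.802 mm/hr.


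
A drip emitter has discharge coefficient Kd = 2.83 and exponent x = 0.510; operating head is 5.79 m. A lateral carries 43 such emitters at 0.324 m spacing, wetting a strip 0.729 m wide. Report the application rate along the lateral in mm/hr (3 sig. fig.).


Approach: apply the emitter equation with a lateral mass balance, q = Kd*h^x; Q = n*q; rate = Q/(n*spacing*width).
Step 1 — single emitter flow (q = Kd*h^x):
  q = 2.83 * 5.79^0.510 = 6.9303 L/hr
Step 2 — total lateral flow: Q = 43 * 6.9303 = 298.00 L/hr
Step 3 — wetted area: A = 43 * 0.324 * 0.729 = 10.156 m^2
Step 4 — application rate: Q/A = 298.00/10.156 = 29.3 mm/hr
Therefore the application rate along the lateral = 29.3 mm/hr.


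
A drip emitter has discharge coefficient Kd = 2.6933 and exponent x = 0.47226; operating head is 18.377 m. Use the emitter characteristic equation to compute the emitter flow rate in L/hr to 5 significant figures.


Approach: apply the emitter characteristic equation, q = Kd * h^x.
q = 2.6933 * 18.377^0.47226 = 10.650 L/hr
Therefore the emitter flow rate = 10.650 L/hr.


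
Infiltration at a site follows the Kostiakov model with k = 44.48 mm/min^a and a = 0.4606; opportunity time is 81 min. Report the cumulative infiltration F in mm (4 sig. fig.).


Approach: apply the Kostiakov infiltration equation, F = k*t^a.
F = 44.48 * 81^0.4606 = 336.7 mm
Therefore the cumulative infiltration F = 336.7 mm.


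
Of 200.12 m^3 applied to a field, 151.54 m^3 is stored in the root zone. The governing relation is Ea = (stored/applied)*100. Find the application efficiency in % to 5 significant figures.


Ea = (151.54/200.12)*100 = 75.725 %
Therefore the application efficiency = 75.725 %.


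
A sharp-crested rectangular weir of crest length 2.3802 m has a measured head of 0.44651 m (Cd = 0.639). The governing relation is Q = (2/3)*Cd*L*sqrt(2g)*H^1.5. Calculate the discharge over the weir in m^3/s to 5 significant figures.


Q = (2/3)*0.639*2.3802*sqrt(2*9.81)*0.44651^1.5 = 1.3400 m^3/s
Therefore the discharge over the weir = 1.3400 m^3/s.


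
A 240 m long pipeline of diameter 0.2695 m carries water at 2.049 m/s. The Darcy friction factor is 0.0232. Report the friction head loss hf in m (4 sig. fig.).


Approach: apply the Darcy-Weisbach equation, hf = f*(L/D)*(v^2/(2g)).
hf = 0.0232 * (240/0.2695) * (2.049^2 / (2*9.81))
hf = 4.421 m
Therefore the friction head loss hf = 4.421 m.


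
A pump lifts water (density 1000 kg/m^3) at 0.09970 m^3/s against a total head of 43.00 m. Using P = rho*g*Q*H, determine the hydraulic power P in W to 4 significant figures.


P = 1000 * 9.81 * 0.09970 * 43.00 = 42060 W
Therefore the hydraulic power P = 42060 W.


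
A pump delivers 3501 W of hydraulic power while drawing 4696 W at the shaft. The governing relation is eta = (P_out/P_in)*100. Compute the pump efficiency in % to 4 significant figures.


eta = (3501 / 4696) * 100 = 74.55 %
Therefore the pump efficiency = 74.55 %.


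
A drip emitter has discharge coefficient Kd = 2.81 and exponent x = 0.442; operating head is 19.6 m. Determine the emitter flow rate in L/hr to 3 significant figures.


Approach: apply the emitter characteristic equation, q = Kd * h^x.
q = 2.81 * 19.6^0.442 = 10.5 L/hr
Therefore the emitter flow rate = 10.5 L/hr.


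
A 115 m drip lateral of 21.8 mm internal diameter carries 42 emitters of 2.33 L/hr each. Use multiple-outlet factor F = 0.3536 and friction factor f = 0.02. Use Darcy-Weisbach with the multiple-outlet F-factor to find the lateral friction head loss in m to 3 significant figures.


Approach: apply Darcy-Weisbach with the multiple-outlet F-factor, Q = n*q/(3600*1000) m^3/s; v = Q/A; hf = F*f*(L/D)*(v^2/(2g)).
Q = 42*2.33/(3600*1000) = 2.7183e-05 m^3/s
A = pi*(21.8e-3/2)^2 = 3.7325e-04 m^2, so v = Q/A = 0.072828 m/s
hf = 0.3536*0.02*(115/0.0218)*(0.072828^2/(2*9.81)) = 0.0101 m
Therefore the lateral friction head loss = 0.0101 m.


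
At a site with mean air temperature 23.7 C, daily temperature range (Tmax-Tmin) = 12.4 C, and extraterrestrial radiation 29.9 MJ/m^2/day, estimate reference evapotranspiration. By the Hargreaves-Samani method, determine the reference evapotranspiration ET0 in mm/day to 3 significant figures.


Approach: apply the Hargreaves-Samani method, ET0 = 0.0023*(Tmean+17.8)*sqrt(Tmax-Tmin)*0.408*Ra.
ET0 = 0.0023*(23.7+17.8)*sqrt(12.4)*0.408*29.9 = 4.10 mm/day
Therefore the reference evapotranspiration ET0 = 4.10 mm/day.


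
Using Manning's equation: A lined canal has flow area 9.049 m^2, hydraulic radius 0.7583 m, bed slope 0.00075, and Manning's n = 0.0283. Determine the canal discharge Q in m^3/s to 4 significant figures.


Approach: apply Manning's equation, Q = (1/n)*A*R^(2/3)*S^(1/2).
Q = (1/0.0283) * 9.049 * 0.7583^(2/3) * 0.00075^(1/2) = 7.282 m^3/s
Therefore the canal discharge Q = 7.282 m^3/s.


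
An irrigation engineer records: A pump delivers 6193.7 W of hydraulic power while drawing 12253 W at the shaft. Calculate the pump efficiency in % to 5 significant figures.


Approach: apply the efficiency ratio, eta = (P_out/P_in)*100.
eta = (6193.7 / 12253) * 100 = 50.548 %
Therefore the pump efficiency = 50.548 %.


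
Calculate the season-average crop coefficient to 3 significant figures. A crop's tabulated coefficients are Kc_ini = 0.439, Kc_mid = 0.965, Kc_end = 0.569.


Approach: apply a simple seasonal average, Kc_avg = (Kc_ini + Kc_mid + Kc_end)/3.
Kc_avg = (0.439 + 0.965 + 0.569)/3 = 0.658
Therefore the season-average crop coefficient = 0.658.


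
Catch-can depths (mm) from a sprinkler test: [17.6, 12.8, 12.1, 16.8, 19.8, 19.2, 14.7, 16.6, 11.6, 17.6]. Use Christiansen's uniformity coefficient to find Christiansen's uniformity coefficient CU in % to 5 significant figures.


Approach: apply Christiansen's uniformity coefficient, CU = (1 - mean_abs_deviation/mean)*100.
mean = 15.88000 mm
mean |d_i - mean| = 2.464000 mm
CU = (1 - 2.464000/15.88000)*100 = 84.484 %
Therefore Christiansen's uniformity coefficient CU = 84.484 %.


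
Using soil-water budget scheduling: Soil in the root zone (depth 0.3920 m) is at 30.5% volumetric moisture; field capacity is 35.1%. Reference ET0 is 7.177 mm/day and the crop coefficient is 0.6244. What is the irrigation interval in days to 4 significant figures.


Approach: apply soil-water budget scheduling, SMD = (FC-theta)/100*depth*1000; ETc = ET0*Kc; interval = SMD/ETc.
Step 1 — soil moisture deficit:
  SMD = (35.1 - 30.5)/100 * 0.3920 * 1000 = 18.0320 mm
Step 2 — daily crop ET (ETc = ET0*Kc):
  ETc = 7.177 * 0.6244 = 4.48132 mm/day
Step 3 — irrigation interval (SMD/ETc):
  interval = 18.0320 / 4.48132 = 4.024 days
Therefore the irrigation interval = 4.024 days.


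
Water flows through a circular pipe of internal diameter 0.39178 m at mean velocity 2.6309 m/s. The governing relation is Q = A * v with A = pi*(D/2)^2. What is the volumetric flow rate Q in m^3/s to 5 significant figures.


A = pi*(0.39178/2)^2 = 0.1205520 m^2
Q = 0.1205520 * 2.6309 = 0.31716 m^3/s
Therefore the volumetric flow rate Q = 0.31716 m^3/s.


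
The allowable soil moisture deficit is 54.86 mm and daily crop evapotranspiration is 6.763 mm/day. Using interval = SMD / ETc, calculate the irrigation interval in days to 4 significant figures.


interval = 54.86 / 6.763 = 8.112 days
Therefore the irrigation interval = 8.112 days.


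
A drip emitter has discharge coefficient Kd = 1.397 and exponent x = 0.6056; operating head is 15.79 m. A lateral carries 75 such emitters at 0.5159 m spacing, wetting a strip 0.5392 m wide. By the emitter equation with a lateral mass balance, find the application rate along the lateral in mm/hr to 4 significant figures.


Approach: apply the emitter equation with a lateral mass balance, q = Kd*h^x; Q = n*q; rate = Q/(n*spacing*width).
Step 1 — single emitter flow (q = Kd*h^x):
  q = 1.397 * 15.79^0.6056 = 7.42911 L/hr
Step 2 — total lateral flow: Q = 75 * 7.42911 = 557.183 L/hr
Step 3 — wetted area: A = 75 * 0.5159 * 0.5392 = 20.8630 m^2
Step 4 — application rate: Q/A = 557.183/20.8630 = 26.71 mm/hr
Therefore the application rate along the lateral = 26.71 mm/hr.


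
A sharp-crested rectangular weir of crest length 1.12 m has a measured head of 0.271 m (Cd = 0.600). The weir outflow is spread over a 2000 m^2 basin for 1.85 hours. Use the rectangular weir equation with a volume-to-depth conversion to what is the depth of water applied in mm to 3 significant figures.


Approach: apply the rectangular weir equation with a volume-to-depth conversion, Q = (2/3)*Cd*L*sqrt(2g)*H^1.5; d = Q*t/A * 1000.
Step 1 — weir discharge:
  Q = (2/3)*0.600*1.12*sqrt(2*9.81)*0.271^1.5 = 0.27995 m^3/s
Step 2 — volume: V = 0.27995 * 1.85*3600 = 1864.5 m^3
Step 3 — depth: d = V/A * 1000 = 1864.5/2000 * 1000 = 932 mm
Therefore the depth of water applied = 932 mm.


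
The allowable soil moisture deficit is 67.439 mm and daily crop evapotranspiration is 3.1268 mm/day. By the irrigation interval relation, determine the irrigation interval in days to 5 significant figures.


Approach: apply the irrigation interval relation, interval = SMD / ETc.
interval = 67.439 / 3.1268 = 21.568 days
Therefore the irrigation interval = 21.568 days.


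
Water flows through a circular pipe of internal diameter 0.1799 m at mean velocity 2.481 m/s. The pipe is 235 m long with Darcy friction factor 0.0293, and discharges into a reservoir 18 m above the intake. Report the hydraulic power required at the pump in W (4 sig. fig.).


Approach: apply continuity + Darcy-Weisbach + hydraulic power, Q = A*v; hf = f*(L/D)*(v^2/(2g)); H = static + hf; P = rho*g*Q*H.
Step 1 — flow rate (continuity, Q = A*v):
  A = pi*(0.1799/2)^2 = 0.0254186 m^2
  Q = 0.0254186 * 2.481 = 0.0630636 m^3/s
Step 2 — friction head loss (Darcy-Weisbach):
  hf = 0.0293 * (235/0.1799) * (2.481^2 / (2*9.81))
  hf = 12.0077 m
Step 3 — total head: H = 18 + 12.0077 = 30.0077 m
Step 4 — hydraulic power (P = rho*g*Q*H):
  P = 1000 * 9.81 * 0.0630636 * 30.0077 = 18560 W
Therefore the hydraulic power required at the pump = 18560 W.


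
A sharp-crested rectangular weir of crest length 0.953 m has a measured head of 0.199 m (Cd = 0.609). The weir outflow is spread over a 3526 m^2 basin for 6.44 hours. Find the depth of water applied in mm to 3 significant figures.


Approach: apply the rectangular weir equation with a volume-to-depth conversion, Q = (2/3)*Cd*L*sqrt(2g)*H^1.5; d = Q*t/A * 1000.
Step 1 — weir discharge:
  Q = (2/3)*0.609*0.953*sqrt(2*9.81)*0.199^1.5 = 0.15214 m^3/s
Step 2 — volume: V = 0.15214 * 6.44*3600 = 3527.3 m^3
Step 3 — depth: d = V/A * 1000 = 3527.3/3526 * 1000 = 1000 mm
Therefore the depth of water applied = 1000 mm.


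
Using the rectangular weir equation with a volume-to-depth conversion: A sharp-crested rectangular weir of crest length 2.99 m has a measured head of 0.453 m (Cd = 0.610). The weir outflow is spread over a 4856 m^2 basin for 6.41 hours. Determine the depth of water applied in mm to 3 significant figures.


Approach: apply the rectangular weir equation with a volume-to-depth conversion, Q = (2/3)*Cd*L*sqrt(2g)*H^1.5; d = Q*t/A * 1000.
Step 1 — weir discharge:
  Q = (2/3)*0.610*2.99*sqrt(2*9.81)*0.453^1.5 = 1.6421 m^3/s
Step 2 — volume: V = 1.6421 * 6.41*3600 = 37894 m^3
Step 3 — depth: d = V/A * 1000 = 37894/4856 * 1000 = 7800 mm
Therefore the depth of water applied = 7800 mm.


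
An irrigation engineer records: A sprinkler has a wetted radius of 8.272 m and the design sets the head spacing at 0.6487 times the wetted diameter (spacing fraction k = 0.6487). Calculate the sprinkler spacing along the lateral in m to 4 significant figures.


Approach: apply the sprinkler spacing rule (spacing as a fraction of wetted diameter), S = k*(2*R).
S = 0.6487 * (2 * 8.272) = 10.73 m
Therefore the sprinkler spacing along the lateral = 10.73 m.


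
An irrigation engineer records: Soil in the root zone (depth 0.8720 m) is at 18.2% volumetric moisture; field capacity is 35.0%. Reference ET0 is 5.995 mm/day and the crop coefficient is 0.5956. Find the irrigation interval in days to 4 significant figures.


Approach: apply soil-water budget scheduling, SMD = (FC-theta)/100*depth*1000; ETc = ET0*Kc; interval = SMD/ETc.
Step 1 — soil moisture deficit:
  SMD = (35.0 - 18.2)/100 * 0.8720 * 1000 = 146.496 mm
Step 2 — daily crop ET (ETc = ET0*Kc):
  ETc = 5.995 * 0.5956 = 3.57062 mm/day
Step 3 — irrigation interval (SMD/ETc):
  interval = 146.496 / 3.57062 = 41.03 days
Therefore the irrigation interval = 41.03 days.


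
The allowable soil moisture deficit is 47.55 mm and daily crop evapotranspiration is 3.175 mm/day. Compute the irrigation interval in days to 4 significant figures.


Approach: apply the irrigation interval relation, interval = SMD / ETc.
interval = 47.55 / 3.175 = 14.98 days
Therefore the irrigation interval = 14.98 days.


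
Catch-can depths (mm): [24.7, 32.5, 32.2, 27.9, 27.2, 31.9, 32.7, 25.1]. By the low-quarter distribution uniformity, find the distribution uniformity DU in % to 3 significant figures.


Approach: apply the low-quarter distribution uniformity, DU = (mean of lowest quarter of readings / overall mean)*100.
sorted lowest 2 of 8: [24.7, 25.1] -> mean = 24.900 mm
overall mean = 29.275 mm
DU = (24.900/29.275)*100 = 85.1 %
Therefore the distribution uniformity DU = 85.1 %.


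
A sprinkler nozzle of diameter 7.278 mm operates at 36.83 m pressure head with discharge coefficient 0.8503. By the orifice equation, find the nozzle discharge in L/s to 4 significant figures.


Approach: apply the orifice equation, Q = Cd*A*sqrt(2*g*h), A = pi*(d/2)^2.
A = pi*(7.278e-3/2)^2 = 4.16020e-05 m^2
Q = 0.8503 * 4.16020e-05 * sqrt(2*9.81*36.83) * 1000 = 0.9509 L/s
Therefore the nozzle discharge = 0.9509 L/s.


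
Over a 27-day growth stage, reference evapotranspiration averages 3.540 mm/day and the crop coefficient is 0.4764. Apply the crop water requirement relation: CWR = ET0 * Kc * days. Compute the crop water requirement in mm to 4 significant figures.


CWR = 3.540 * 0.4764 * 27 = 45.53 mm
Therefore the crop water requirement = 45.53 mm.


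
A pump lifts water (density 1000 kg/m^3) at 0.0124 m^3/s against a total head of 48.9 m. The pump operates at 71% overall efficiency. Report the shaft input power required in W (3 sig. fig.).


Approach: apply hydraulic power then efficiency conversion, P = rho*g*Q*H; P_in = P/eta.
Step 1 — hydraulic power (P = rho*g*Q*H):
  P = 1000 * 9.81 * 0.0124 * 48.9 = 5948.4 W
Step 2 — input power: P_in = P/eta = 5948.4 / 0.71 = 8380 W
Therefore the shaft input power required = 8380 W.


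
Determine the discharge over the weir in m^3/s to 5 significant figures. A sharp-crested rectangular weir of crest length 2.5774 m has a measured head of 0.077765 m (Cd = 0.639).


Approach: apply the rectangular weir equation, Q = (2/3)*Cd*L*sqrt(2g)*H^1.5.
Q = (2/3)*0.639*2.5774*sqrt(2*9.81)*0.077765^1.5 = 0.10547 m^3/s
Therefore the discharge over the weir = 0.10547 m^3/s.


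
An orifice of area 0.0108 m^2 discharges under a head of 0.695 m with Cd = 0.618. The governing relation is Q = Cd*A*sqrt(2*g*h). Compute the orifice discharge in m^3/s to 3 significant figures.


Q = 0.618 * 0.0108 * sqrt(2*9.81*0.695) = 0.0246 m^3/s
Therefore the orifice discharge = 0.0246 m^3/s.


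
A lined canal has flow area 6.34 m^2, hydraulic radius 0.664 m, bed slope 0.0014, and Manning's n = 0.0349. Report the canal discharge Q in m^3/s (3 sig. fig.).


Approach: apply Manning's equation, Q = (1/n)*A*R^(2/3)*S^(1/2).
Q = (1/0.0349) * 6.34 * 0.664^(2/3) * 0.0014^(1/2) = 5.17 m^3/s
Therefore the canal discharge Q = 5.17 m^3/s.


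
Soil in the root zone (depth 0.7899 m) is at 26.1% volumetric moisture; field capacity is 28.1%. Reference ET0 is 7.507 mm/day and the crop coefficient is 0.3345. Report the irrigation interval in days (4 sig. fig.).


Approach: apply soil-water budget scheduling, SMD = (FC-theta)/100*depth*1000; ETc = ET0*Kc; interval = SMD/ETc.
Step 1 — soil moisture deficit:
  SMD = (28.1 - 26.1)/100 * 0.7899 * 1000 = 15.7980 mm
Step 2 — daily crop ET (ETc = ET0*Kc):
  ETc = 7.507 * 0.3345 = 2.51109 mm/day
Step 3 — irrigation interval (SMD/ETc):
  interval = 15.7980 / 2.51109 = 6.291 days
Therefore the irrigation interval = 6.291 days.


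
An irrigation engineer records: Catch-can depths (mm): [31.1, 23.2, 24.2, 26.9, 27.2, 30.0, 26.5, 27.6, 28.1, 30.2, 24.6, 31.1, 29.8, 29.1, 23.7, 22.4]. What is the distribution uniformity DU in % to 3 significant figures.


Approach: apply the low-quarter distribution uniformity, DU = (mean of lowest quarter of readings / overall mean)*100.
sorted lowest 4 of 16: [22.4, 23.2, 23.7, 24.2] -> mean = 23.375 mm
overall mean = 27.231 mm
DU = (23.375/27.231)*100 = 85.8 %
Therefore the distribution uniformity DU = 85.8 %.


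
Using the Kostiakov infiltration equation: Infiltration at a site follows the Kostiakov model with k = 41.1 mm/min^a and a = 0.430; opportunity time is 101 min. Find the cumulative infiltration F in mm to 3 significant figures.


Approach: apply the Kostiakov infiltration equation, F = k*t^a.
F = 41.1 * 101^0.430 = 299 mm
Therefore the cumulative infiltration F = 299 mm.


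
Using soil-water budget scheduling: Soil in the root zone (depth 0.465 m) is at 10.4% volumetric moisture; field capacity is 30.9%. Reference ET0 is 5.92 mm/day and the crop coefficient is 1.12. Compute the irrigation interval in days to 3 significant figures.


Approach: apply soil-water budget scheduling, SMD = (FC-theta)/100*depth*1000; ETc = ET0*Kc; interval = SMD/ETc.
Step 1 — soil moisture deficit:
  SMD = (30.9 - 10.4)/100 * 0.465 * 1000 = 95.325 mm
Step 2 — daily crop ET (ETc = ET0*Kc):
  ETc = 5.92 * 1.12 = 6.6304 mm/day
Step 3 — irrigation interval (SMD/ETc):
  interval = 95.325 / 6.6304 = 14.4 days
Therefore the irrigation interval = 14.4 days.


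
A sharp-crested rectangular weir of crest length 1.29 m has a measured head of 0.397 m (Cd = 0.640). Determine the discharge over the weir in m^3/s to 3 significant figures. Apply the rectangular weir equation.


Approach: apply the rectangular weir equation, Q = (2/3)*Cd*L*sqrt(2g)*H^1.5.
Q = (2/3)*0.640*1.29*sqrt(2*9.81)*0.397^1.5 = 0.610 m^3/s
Therefore the discharge over the weir = 0.610 m^3/s.


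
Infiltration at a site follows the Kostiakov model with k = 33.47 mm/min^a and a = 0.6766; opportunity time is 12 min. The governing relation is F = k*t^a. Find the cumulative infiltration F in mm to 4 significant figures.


F = 33.47 * 12^0.6766 = 179.8 mm
Therefore the cumulative infiltration F = 179.8 mm.


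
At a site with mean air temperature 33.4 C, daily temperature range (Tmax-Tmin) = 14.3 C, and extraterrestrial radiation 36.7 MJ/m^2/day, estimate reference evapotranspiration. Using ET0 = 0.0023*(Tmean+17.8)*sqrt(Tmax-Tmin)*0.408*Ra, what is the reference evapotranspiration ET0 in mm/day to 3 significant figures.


ET0 = 0.0023*(33.4+17.8)*sqrt(14.3)*0.408*36.7 = 6.67 mm/day
Therefore the reference evapotranspiration ET0 = 6.67 mm/day.


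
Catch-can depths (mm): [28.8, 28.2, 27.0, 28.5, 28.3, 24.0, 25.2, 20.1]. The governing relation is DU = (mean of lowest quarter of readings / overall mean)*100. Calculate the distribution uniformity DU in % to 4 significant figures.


sorted lowest 2 of 8: [20.1, 24.0] -> mean = 22.0500 mm
overall mean = 26.2625 mm
DU = (22.0500/26.2625)*100 = 83.96 %
Therefore the distribution uniformity DU = 83.96 %.


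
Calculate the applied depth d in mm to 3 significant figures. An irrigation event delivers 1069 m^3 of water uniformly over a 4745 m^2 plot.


Approach: apply depth from volume over area, d = (V/A)*1000.
d = (1069 / 4745) * 1000 = 225 mm
Therefore the applied depth d = 225 mm.


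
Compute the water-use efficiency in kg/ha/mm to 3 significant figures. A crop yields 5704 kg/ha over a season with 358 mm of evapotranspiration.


Approach: apply the water-use efficiency ratio, WUE = yield/ET.
WUE = 5704 / 358 = 15.9 kg/ha/mm
Therefore the water-use efficiency = 15.9 kg/ha/mm.


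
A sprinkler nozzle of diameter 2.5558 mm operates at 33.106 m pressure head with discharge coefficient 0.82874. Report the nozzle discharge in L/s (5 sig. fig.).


Approach: apply the orifice equation, Q = Cd*A*sqrt(2*g*h), A = pi*(d/2)^2.
A = pi*(2.5558e-3/2)^2 = 5.130310e-06 m^2
Q = 0.82874 * 5.130310e-06 * sqrt(2*9.81*33.106) * 1000 = 0.10836 L/s
Therefore the nozzle discharge = 0.10836 L/s.


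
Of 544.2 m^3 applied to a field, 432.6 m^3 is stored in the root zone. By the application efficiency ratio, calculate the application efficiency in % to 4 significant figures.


Approach: apply the application efficiency ratio, Ea = (stored/applied)*100.
Ea = (432.6/544.2)*100 = 79.49 %
Therefore the application efficiency = 79.49 %.


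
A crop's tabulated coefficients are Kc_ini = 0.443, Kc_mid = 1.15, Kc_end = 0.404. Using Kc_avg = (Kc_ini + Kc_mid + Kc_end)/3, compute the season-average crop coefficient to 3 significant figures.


Kc_avg = (0.443 + 1.15 + 0.404)/3 = 0.666
Therefore the season-average crop coefficient = 0.666.


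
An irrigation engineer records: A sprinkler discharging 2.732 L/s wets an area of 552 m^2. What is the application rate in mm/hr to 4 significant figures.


Approach: apply the application rate relation, rate = (Q/A)*3600.
rate = (2.732 / 552) * 3600 = 17.82 mm/hr
Therefore the application rate = 17.82 mm/hr.


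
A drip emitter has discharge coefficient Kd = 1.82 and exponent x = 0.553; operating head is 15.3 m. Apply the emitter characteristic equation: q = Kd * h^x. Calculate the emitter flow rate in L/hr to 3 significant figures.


q = 1.82 * 15.3^0.553 = 8.23 L/hr
Therefore the emitter flow rate = 8.23 L/hr.


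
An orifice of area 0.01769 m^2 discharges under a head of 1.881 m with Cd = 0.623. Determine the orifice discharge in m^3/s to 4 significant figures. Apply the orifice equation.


Approach: apply the orifice equation, Q = Cd*A*sqrt(2*g*h).
Q = 0.623 * 0.01769 * sqrt(2*9.81*1.881) = 0.06695 m^3/s
Therefore the orifice discharge = 0.06695 m^3/s.


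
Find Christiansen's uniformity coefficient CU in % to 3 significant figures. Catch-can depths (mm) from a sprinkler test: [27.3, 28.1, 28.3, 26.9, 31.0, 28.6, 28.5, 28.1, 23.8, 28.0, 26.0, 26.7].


Approach: apply Christiansen's uniformity coefficient, CU = (1 - mean_abs_deviation/mean)*100.
mean = 27.608 mm
mean |d_i - mean| = 1.2236 mm
CU = (1 - 1.2236/27.608)*100 = 95.6 %
Therefore Christiansen's uniformity coefficient CU = 95.6 %.


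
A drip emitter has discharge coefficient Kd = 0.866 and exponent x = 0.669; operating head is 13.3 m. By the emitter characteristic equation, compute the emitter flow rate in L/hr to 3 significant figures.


Approach: apply the emitter characteristic equation, q = Kd * h^x.
q = 0.866 * 13.3^0.669 = 4.89 L/hr
Therefore the emitter flow rate = 4.89 L/hr.


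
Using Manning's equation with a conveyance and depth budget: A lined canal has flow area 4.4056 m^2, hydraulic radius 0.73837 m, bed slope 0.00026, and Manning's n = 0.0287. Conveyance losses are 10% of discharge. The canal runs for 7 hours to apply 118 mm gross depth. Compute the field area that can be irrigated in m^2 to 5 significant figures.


Approach: apply Manning's equation with a conveyance and depth budget, Q = (1/n)*A*R^(2/3)*S^(1/2); Q_field = Q*(1-loss); Area = Q_field*t/(d/1000).
Step 1 — canal discharge (Manning's equation):
  Q = (1/0.0287) * 4.4056 * 0.73837^(2/3) * 0.00026^(1/2) = 2.022053 m^3/s
Step 2 — delivered flow: Q_field = 2.022053*(1 - 10/100) = 1.819848 m^3/s
Step 3 — volume delivered: V = 1.819848 * 7*3600 = 45860.16 m^3
Step 4 — area served: A = V / (depth/1000) = 45860.16 / 0.118 = 388650 m^2
Therefore the field area that can be irrigated = 388650 m^2.


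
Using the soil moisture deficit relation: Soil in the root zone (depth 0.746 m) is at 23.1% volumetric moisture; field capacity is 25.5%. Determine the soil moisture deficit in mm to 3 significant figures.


Approach: apply the soil moisture deficit relation, SMD = (FC - theta)/100 * depth * 1000.
SMD = (25.5 - 23.1)/100 * 0.746 * 1000 = 17.9 mm
Therefore the soil moisture deficit = 17.9 mm.


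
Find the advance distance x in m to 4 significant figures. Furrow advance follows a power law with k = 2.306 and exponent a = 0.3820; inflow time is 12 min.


Approach: apply the power-law advance function, x = k*t^a.
x = 2.306 * 12^0.3820 = 5.958 m
Therefore the advance distance x = 5.958 m.


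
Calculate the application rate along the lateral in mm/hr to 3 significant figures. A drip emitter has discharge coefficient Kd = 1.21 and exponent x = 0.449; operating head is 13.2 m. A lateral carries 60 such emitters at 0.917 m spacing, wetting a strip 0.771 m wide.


Approach: apply the emitter equation with a lateral mass balance, q = Kd*h^x; Q = n*q; rate = Q/(n*spacing*width).
Step 1 — single emitter flow (q = Kd*h^x):
  q = 1.21 * 13.2^0.449 = 3.8541 L/hr
Step 2 — total lateral flow: Q = 60 * 3.8541 = 231.25 L/hr
Step 3 — wetted area: A = 60 * 0.917 * 0.771 = 42.420 m^2
Step 4 — application rate: Q/A = 231.25/42.420 = 5.45 mm/hr
Therefore the application rate along the lateral = 5.45 mm/hr.


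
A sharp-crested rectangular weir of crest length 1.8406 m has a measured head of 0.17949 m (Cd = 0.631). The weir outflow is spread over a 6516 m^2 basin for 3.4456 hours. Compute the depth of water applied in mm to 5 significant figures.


Approach: apply the rectangular weir equation with a volume-to-depth conversion, Q = (2/3)*Cd*L*sqrt(2g)*H^1.5; d = Q*t/A * 1000.
Step 1 — weir discharge:
  Q = (2/3)*0.631*1.8406*sqrt(2*9.81)*0.17949^1.5 = 0.2607999 m^3/s
Step 2 — volume: V = 0.2607999 * 3.4456*3600 = 3235.004 m^3
Step 3 — depth: d = V/A * 1000 = 3235.004/6516 * 1000 = 496.47 mm
Therefore the depth of water applied = 496.47 mm.


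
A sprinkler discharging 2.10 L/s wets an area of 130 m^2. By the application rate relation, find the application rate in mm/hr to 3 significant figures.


Approach: apply the application rate relation, rate = (Q/A)*3600.
rate = (2.10 / 130) * 3600 = 58.2 mm/hr
Therefore the application rate = 58.2 mm/hr.


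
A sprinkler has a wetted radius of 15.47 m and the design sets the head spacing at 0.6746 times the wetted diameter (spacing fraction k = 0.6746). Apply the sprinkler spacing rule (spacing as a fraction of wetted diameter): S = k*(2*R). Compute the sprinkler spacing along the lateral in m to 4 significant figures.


S = 0.6746 * (2 * 15.47) = 20.87 m
Therefore the sprinkler spacing along the lateral = 20.87 m.


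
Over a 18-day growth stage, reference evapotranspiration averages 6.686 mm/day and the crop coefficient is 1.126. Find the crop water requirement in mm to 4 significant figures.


Approach: apply the crop water requirement relation, CWR = ET0 * Kc * days.
CWR = 6.686 * 1.126 * 18 = 135.5 mm
Therefore the crop water requirement = 135.5 mm.


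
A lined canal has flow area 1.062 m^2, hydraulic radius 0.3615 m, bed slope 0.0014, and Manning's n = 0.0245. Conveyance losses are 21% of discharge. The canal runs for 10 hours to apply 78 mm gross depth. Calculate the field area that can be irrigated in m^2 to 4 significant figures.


Approach: apply Manning's equation with a conveyance and depth budget, Q = (1/n)*A*R^(2/3)*S^(1/2); Q_field = Q*(1-loss); Area = Q_field*t/(d/1000).
Step 1 — canal discharge (Manning's equation):
  Q = (1/0.0245) * 1.062 * 0.3615^(2/3) * 0.0014^(1/2) = 0.823053 m^3/s
Step 2 — delivered flow: Q_field = 0.823053*(1 - 21/100) = 0.650212 m^3/s
Step 3 — volume delivered: V = 0.650212 * 10*3600 = 23407.6 m^3
Step 4 — area served: A = V / (depth/1000) = 23407.6 / 0.078 = 300100 m^2
Therefore the field area that can be irrigated = 300100 m^2.


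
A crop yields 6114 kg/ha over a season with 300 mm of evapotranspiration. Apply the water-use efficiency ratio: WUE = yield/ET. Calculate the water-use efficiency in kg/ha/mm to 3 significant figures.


WUE = 6114 / 300 = 20.4 kg/ha/mm
Therefore the water-use efficiency = 20.4 kg/ha/mm.


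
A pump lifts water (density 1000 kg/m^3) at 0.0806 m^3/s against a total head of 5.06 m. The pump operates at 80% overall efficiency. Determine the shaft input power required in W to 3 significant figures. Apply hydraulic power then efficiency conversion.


Approach: apply hydraulic power then efficiency conversion, P = rho*g*Q*H; P_in = P/eta.
Step 1 — hydraulic power (P = rho*g*Q*H):
  P = 1000 * 9.81 * 0.0806 * 5.06 = 4000.9 W
Step 2 — input power: P_in = P/eta = 4000.9 / 0.8 = 5000 W
Therefore the shaft input power required = 5000 W.


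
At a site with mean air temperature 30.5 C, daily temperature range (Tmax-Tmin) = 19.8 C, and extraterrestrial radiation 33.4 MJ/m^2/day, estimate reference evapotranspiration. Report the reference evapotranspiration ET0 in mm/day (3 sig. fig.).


Approach: apply the Hargreaves-Samani method, ET0 = 0.0023*(Tmean+17.8)*sqrt(Tmax-Tmin)*0.408*Ra.
ET0 = 0.0023*(30.5+17.8)*sqrt(19.8)*0.408*33.4 = 6.74 mm/day
Therefore the reference evapotranspiration ET0 = 6.74 mm/day.


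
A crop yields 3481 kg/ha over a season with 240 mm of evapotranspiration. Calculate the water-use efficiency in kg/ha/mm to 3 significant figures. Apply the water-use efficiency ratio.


Approach: apply the water-use efficiency ratio, WUE = yield/ET.
WUE = 3481 / 240 = 14.5 kg/ha/mm
Therefore the water-use efficiency = 14.5 kg/ha/mm.


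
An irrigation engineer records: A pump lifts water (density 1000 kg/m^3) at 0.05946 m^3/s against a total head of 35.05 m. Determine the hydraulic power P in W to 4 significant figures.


Approach: apply the hydraulic power relation, P = rho*g*Q*H.
P = 1000 * 9.81 * 0.05946 * 35.05 = 20440 W
Therefore the hydraulic power P = 20440 W.


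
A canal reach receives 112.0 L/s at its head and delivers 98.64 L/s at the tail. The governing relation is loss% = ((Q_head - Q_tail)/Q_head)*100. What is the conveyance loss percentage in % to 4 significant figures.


loss = ((112.0 - 98.64)/112.0)*100 = 11.93 %
Therefore the conveyance loss percentage = 11.93 %.


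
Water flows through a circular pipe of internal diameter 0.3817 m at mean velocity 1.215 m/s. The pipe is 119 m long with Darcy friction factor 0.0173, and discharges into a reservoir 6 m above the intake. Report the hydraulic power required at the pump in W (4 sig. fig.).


Approach: apply continuity + Darcy-Weisbach + hydraulic power, Q = A*v; hf = f*(L/D)*(v^2/(2g)); H = static + hf; P = rho*g*Q*H.
Step 1 — flow rate (continuity, Q = A*v):
  A = pi*(0.3817/2)^2 = 0.114428 m^2
  Q = 0.114428 * 1.215 = 0.139031 m^3/s
Step 2 — friction head loss (Darcy-Weisbach):
  hf = 0.0173 * (119/0.3817) * (1.215^2 / (2*9.81))
  hf = 0.405812 m
Step 3 — total head: H = 6 + 0.405812 = 6.40581 m
Step 4 — hydraulic power (P = rho*g*Q*H):
  P = 1000 * 9.81 * 0.139031 * 6.40581 = 8737 W
Therefore the hydraulic power required at the pump = 8737 W.


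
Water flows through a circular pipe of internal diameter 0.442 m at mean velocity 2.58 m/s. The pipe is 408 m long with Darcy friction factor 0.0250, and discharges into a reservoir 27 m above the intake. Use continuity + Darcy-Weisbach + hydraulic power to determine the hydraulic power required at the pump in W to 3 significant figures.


Approach: apply continuity + Darcy-Weisbach + hydraulic power, Q = A*v; hf = f*(L/D)*(v^2/(2g)); H = static + hf; P = rho*g*Q*H.
Step 1 — flow rate (continuity, Q = A*v):
  A = pi*(0.442/2)^2 = 0.15344 m^2
  Q = 0.15344 * 2.58 = 0.39587 m^3/s
Step 2 — friction head loss (Darcy-Weisbach):
  hf = 0.0250 * (408/0.442) * (2.58^2 / (2*9.81))
  hf = 7.8292 m
Step 3 — total head: H = 27 + 7.8292 = 34.829 m
Step 4 — hydraulic power (P = rho*g*Q*H):
  P = 1000 * 9.81 * 0.39587 * 34.829 = 135000 W
Therefore the hydraulic power required at the pump = 135000 W.


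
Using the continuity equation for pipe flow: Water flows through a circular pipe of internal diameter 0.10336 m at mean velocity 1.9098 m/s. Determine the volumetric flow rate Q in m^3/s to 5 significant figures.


Approach: apply the continuity equation for pipe flow, Q = A * v with A = pi*(D/2)^2.
A = pi*(0.10336/2)^2 = 0.008390636 m^2
Q = 0.008390636 * 1.9098 = 0.016024 m^3/s
Therefore the volumetric flow rate Q = 0.016024 m^3/s.


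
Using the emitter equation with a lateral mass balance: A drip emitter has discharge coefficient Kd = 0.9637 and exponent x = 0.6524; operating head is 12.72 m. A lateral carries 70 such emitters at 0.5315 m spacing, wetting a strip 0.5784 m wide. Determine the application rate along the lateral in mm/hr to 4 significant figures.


Approach: apply the emitter equation with a lateral mass balance, q = Kd*h^x; Q = n*q; rate = Q/(n*spacing*width).
Step 1 — single emitter flow (q = Kd*h^x):
  q = 0.9637 * 12.72^0.6524 = 5.06418 L/hr
Step 2 — total lateral flow: Q = 70 * 5.06418 = 354.493 L/hr
Step 3 — wetted area: A = 70 * 0.5315 * 0.5784 = 21.5194 m^2
Step 4 — application rate: Q/A = 354.493/21.5194 = 16.47 mm/hr
Therefore the application rate along the lateral = 16.47 mm/hr.


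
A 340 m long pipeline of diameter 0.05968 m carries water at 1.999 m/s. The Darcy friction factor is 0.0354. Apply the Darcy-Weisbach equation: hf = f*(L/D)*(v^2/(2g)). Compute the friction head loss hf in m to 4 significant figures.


hf = 0.0354 * (340/0.05968) * (1.999^2 / (2*9.81))
hf = 41.08 m
Therefore the friction head loss hf = 41.08 m.


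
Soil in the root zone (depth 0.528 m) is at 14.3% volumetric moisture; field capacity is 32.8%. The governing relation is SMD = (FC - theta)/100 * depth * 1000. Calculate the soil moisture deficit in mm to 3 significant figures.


SMD = (32.8 - 14.3)/100 * 0.528 * 1000 = 97.7 mm
Therefore the soil moisture deficit = 97.7 mm.


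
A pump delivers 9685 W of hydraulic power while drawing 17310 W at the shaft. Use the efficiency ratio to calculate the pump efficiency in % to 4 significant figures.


Approach: apply the efficiency ratio, eta = (P_out/P_in)*100.
eta = (9685 / 17310) * 100 = 55.95 %
Therefore the pump efficiency = 55.95 %.


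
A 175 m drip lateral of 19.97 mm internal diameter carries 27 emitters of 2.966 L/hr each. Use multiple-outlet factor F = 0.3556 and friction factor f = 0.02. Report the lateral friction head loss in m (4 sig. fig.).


Approach: apply Darcy-Weisbach with the multiple-outlet F-factor, Q = n*q/(3600*1000) m^3/s; v = Q/A; hf = F*f*(L/D)*(v^2/(2g)).
Q = 27*2.966/(3600*1000) = 2.22450e-05 m^3/s
A = pi*(19.97e-3/2)^2 = 3.13217e-04 m^2, so v = Q/A = 0.0710209 m/s
hf = 0.3556*0.02*(175/0.01997)*(0.0710209^2/(2*9.81)) = 0.01602 m
Therefore the lateral friction head loss = 0.01602 m.


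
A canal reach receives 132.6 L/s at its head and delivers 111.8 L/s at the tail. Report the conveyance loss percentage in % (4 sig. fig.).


Approach: apply the conveyance loss ratio, loss% = ((Q_head - Q_tail)/Q_head)*100.
loss = ((132.6 - 111.8)/132.6)*100 = 15.69 %
Therefore the conveyance loss percentage = 15.69 %.


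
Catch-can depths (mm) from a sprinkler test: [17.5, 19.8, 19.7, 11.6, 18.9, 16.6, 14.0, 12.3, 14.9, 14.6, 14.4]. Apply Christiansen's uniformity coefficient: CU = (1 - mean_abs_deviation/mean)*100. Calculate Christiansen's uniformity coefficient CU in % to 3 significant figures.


mean = 15.845 mm
mean |d_i - mean| = 2.4132 mm
CU = (1 - 2.4132/15.845)*100 = 84.8 %
Therefore Christiansen's uniformity coefficient CU = 84.8 %.


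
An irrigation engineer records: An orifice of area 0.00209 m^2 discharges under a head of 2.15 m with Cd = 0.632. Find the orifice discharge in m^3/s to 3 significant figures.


Approach: apply the orifice equation, Q = Cd*A*sqrt(2*g*h).
Q = 0.632 * 0.00209 * sqrt(2*9.81*2.15) = 0.00858 m^3/s
Therefore the orifice discharge = 0.00858 m^3/s.


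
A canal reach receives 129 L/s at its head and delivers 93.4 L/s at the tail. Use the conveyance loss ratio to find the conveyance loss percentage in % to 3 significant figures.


Approach: apply the conveyance loss ratio, loss% = ((Q_head - Q_tail)/Q_head)*100.
loss = ((129 - 93.4)/129)*100 = 27.6 %
Therefore the conveyance loss percentage = 27.6 %.


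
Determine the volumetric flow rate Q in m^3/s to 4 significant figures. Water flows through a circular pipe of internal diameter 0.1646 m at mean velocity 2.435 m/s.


Approach: apply the continuity equation for pipe flow, Q = A * v with A = pi*(D/2)^2.
A = pi*(0.1646/2)^2 = 0.0212789 m^2
Q = 0.0212789 * 2.435 = 0.05181 m^3/s
Therefore the volumetric flow rate Q = 0.05181 m^3/s.
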